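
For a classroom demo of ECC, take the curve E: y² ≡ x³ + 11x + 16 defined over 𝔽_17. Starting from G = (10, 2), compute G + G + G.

(0, 4)

Repeated addition: build up to 3G.
2G: tangent at (10, 2): λ = (3·10² + 11)/(2·2) ≡ 5/4. 4⁻¹ ≡ 13 (mod 17), so λ ≡ 5·13 ≡ 14.
  x = λ² - 10 - 10 = 196 - 20 ≡ 6; y = λ·(10 - 6) - 2 ≡ 3. → (6, 3)
3G: (6, 3) + (10, 2). λ = (2 - 3)/(10 - 6) ≡ 16/4 mod 17. 4⁻¹ ≡ 13 (mod 17), so λ ≡ 4.
  x = λ² - 6 - 10 = 16 - 16 ≡ 0; y = λ·(6 - 0) - 3 ≡ 4. → (0, 4)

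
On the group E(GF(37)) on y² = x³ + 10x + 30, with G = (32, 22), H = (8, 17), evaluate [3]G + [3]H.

First 3G:
Repeated addition: build up to 3G.
2G: tangent at (32, 22): λ = (3·32² + 10)/(2·22) ≡ 11/7. 7⁻¹ ≡ 16 (mod 37), so λ ≡ 11·16 ≡ 28.
  x = λ² - 32 - 32 = 784 - 64 ≡ 17; y = λ·(32 - 17) - 22 ≡ 28. → (17, 28)
3G: (17, 28) + (32, 22). λ = (22 - 28)/(32 - 17) ≡ 31/15 mod 37. 15⁻¹ ≡ 5 (mod 37), so λ ≡ 7.
  x = λ² - 17 - 32 = 49 - 49 ≡ 0; y = λ·(17 - 0) - 28 ≡ 17. → (0, 17)
3G = (0, 17).
Next 3H:
Repeated addition: build up to 3H.
2H: tangent at (8, 17): λ = (3·8² + 10)/(2·17) ≡ 17/34. 34⁻¹ ≡ 12 (mod 37), so λ ≡ 17·12 ≡ 19.
  x = λ² - 8 - 8 = 361 - 16 ≡ 12; y = λ·(8 - 12) - 17 ≡ 18. → (12, 18)
3H: (12, 18) + (8, 17). λ = (17 - 18)/(8 - 12) ≡ 36/33 mod 37. 33⁻¹ ≡ 9 (mod 37), so λ ≡ 28.
  x = λ² - 12 - 8 = 784 - 20 ≡ 24; y = λ·(12 - 24) - 18 ≡ 16. → (24, 16)
3H = (24, 16).
Finally 3G + 3H:
(0, 17) + (24, 16). λ = (16 - 17)/(24 - 0) ≡ 36/24 mod 37. 24⁻¹ ≡ 17 (mod 37), so λ ≡ 20.
  x = λ² - 0 - 24 = 400 - 24 ≡ 6; y = λ·(0 - 6) - 17 ≡ 11. → (6, 11)

(6, 11)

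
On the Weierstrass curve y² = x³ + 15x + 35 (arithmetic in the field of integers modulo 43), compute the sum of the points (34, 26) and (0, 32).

(19, 27)

(34, 26) + (0, 32). λ = (32 - 26)/(0 - 34) ≡ 6/9 mod 43. 9⁻¹ ≡ 24 (mod 43) since 9·24 = 216 ≡ 1, so λ ≡ 15.
  x = λ² - 34 - 0 = 225 - 34 ≡ 19; y = λ·(34 - 19) - 26 ≡ 27. → (19, 27)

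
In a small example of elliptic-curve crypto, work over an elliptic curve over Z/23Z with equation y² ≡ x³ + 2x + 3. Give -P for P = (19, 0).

-(19, 0) = (19, -0 mod 23) = (19, 0).

(19, 0)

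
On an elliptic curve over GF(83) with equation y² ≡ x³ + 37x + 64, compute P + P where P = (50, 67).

(4, 39)

tangent at (50, 67): λ = (3·50² + 37)/(2·67) ≡ 67/51. 51⁻¹ ≡ 70 (mod 83), so λ ≡ 67·70 ≡ 42.
  x = λ² - 50 - 50 = 1764 - 100 ≡ 4; y = λ·(50 - 4) - 67 ≡ 39. → (4, 39)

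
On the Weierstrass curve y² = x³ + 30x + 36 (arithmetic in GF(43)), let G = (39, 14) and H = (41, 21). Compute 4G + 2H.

(17, 16)

First 4G:
Double-and-add on 4 = (100)₂. Start with G = (39, 14) for the leading 1-bit.
double: tangent at (39, 14): λ = (3·39² + 30)/(2·14) ≡ 35/28. 28⁻¹ ≡ 20 (mod 43) since 28·20 = 560 ≡ 1, so λ ≡ 35·20 ≡ 12.
  x = λ² - 39 - 39 = 144 - 78 ≡ 23; y = λ·(39 - 23) - 14 ≡ 6. → (23, 6)
double: tangent at (23, 6): λ = (3·23² + 30)/(2·6) ≡ 26/12. 12⁻¹ ≡ 18 (mod 43) since 12·18 = 216 ≡ 1, so λ ≡ 26·18 ≡ 38.
  x = λ² - 23 - 23 = 1444 - 46 ≡ 22; y = λ·(23 - 22) - 6 ≡ 32. → (22, 32)
4G = (22, 32).
Next 2H:
Repeated addition: build up to 2H.
2H: tangent at (41, 21): λ = (3·41² + 30)/(2·21) ≡ 42/42. 42⁻¹ ≡ 42 (mod 43) since 42·42 = 1764 ≡ 1, so λ ≡ 42·42 ≡ 1.
  x = λ² - 41 - 41 = 1 - 82 ≡ 5; y = λ·(41 - 5) - 21 ≡ 15. → (5, 15)
2H = (5, 15).
Finally 4G + 2H:
(22, 32) + (5, 15). λ = (15 - 32)/(5 - 22) ≡ 26/26 mod 43. 26⁻¹ ≡ 5 (mod 43), so λ ≡ 1.
  x = λ² - 22 - 5 = 1 - 27 ≡ 17; y = λ·(22 - 17) - 32 ≡ 16. → (17, 16)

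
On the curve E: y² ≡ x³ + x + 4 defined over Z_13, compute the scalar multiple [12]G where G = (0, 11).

(9, 12)

Repeated addition: build up to 12G.
2G: tangent at (0, 11): λ = (3·0² + 1)/(2·11) ≡ 1/9. 9⁻¹ ≡ 3 (mod 13) since 9·3 = 27 ≡ 1, so λ ≡ 1·3 ≡ 3.
  x = λ² - 0 - 0 = 9 - 0 ≡ 9; y = λ·(0 - 9) - 11 ≡ 1. → (9, 1)
3G: (9, 1) + (0, 11). λ = (11 - 1)/(0 - 9) ≡ 10/4 mod 13. 4⁻¹ ≡ 10 (mod 13), so λ ≡ 9.
  x = λ² - 9 - 0 = 81 - 9 ≡ 7; y = λ·(9 - 7) - 1 ≡ 4. → (7, 4)
4G: (7, 4) + (0, 11). λ = (11 - 4)/(0 - 7) ≡ 7/6 mod 13. 6⁻¹ ≡ 11 (mod 13), so λ ≡ 12.
  x = λ² - 7 - 0 = 144 - 7 ≡ 7; y = λ·(7 - 7) - 4 ≡ 9. → (7, 9)
5G: (7, 9) + (0, 11). λ = (11 - 9)/(0 - 7) ≡ 2/6 mod 13. 6⁻¹ ≡ 11 (mod 13), so λ ≡ 9.
  x = λ² - 7 - 0 = 81 - 7 ≡ 9; y = λ·(7 - 9) - 9 ≡ 12. → (9, 12)
6G: (9, 12) + (0, 11). λ = (11 - 12)/(0 - 9) ≡ 12/4 mod 13. 4⁻¹ ≡ 10 (mod 13), so λ ≡ 3.
  x = λ² - 9 - 0 = 9 - 9 ≡ 0; y = λ·(9 - 0) - 12 ≡ 2. → (0, 2)
7G: (0, 2) + (0, 11): same x and y₁ ≡ -y₂, so the sum is O.
8G: O + (0, 11) = (0, 11) (identity).
9G: tangent at (0, 11): λ = (3·0² + 1)/(2·11) ≡ 1/9. 9⁻¹ ≡ 3 (mod 13), so λ ≡ 1·3 ≡ 3.
  x = λ² - 0 - 0 = 9 - 0 ≡ 9; y = λ·(0 - 9) - 11 ≡ 1. → (9, 1)
10G: (9, 1) + (0, 11). λ = (11 - 1)/(0 - 9) ≡ 10/4 mod 13. 4⁻¹ ≡ 10 (mod 13), so λ ≡ 9.
  x = λ² - 9 - 0 = 81 - 9 ≡ 7; y = λ·(9 - 7) - 1 ≡ 4. → (7, 4)
11G: (7, 4) + (0, 11). λ = (11 - 4)/(0 - 7) ≡ 7/6 mod 13. 6⁻¹ ≡ 11 (mod 13), so λ ≡ 12.
  x = λ² - 7 - 0 = 144 - 7 ≡ 7; y = λ·(7 - 7) - 4 ≡ 9. → (7, 9)
12G: (7, 9) + (0, 11). λ = (11 - 9)/(0 - 7) ≡ 2/6 mod 13. 6⁻¹ ≡ 11 (mod 13), so λ ≡ 9.
  x = λ² - 7 - 0 = 81 - 7 ≡ 9; y = λ·(7 - 9) - 9 ≡ 12. → (9, 12)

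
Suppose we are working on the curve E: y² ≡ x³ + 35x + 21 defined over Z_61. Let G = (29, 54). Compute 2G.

(23, 0)

tangent at (29, 54): λ = (3·29² + 35)/(2·54) ≡ 57/47. 47⁻¹ ≡ 13 (mod 61) since 47·13 = 611 ≡ 1, so λ ≡ 57·13 ≡ 9.
  x = λ² - 29 - 29 = 81 - 58 ≡ 23; y = λ·(29 - 23) - 54 ≡ 0. → (23, 0)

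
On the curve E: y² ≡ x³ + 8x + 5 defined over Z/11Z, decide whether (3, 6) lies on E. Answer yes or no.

y² = 6² ≡ 3; x³ + 8x + 5 = 56 ≡ 1 (mod 11). 3 ≠ 1.

no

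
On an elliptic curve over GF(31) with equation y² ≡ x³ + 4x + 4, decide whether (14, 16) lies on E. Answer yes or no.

no

y² = 16² ≡ 8; x³ + 4x + 4 = 2804 ≡ 14 (mod 31). 8 ≠ 14.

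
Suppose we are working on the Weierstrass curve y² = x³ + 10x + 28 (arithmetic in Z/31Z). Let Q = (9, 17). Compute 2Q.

tangent at (9, 17): λ = (3·9² + 10)/(2·17) ≡ 5/3. 3⁻¹ ≡ 21 (mod 31), so λ ≡ 5·21 ≡ 12.
  x = λ² - 9 - 9 = 144 - 18 ≡ 2; y = λ·(9 - 2) - 17 ≡ 5. → (2, 5)

(2, 5)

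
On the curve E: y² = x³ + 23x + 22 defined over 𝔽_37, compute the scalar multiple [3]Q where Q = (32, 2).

(34, 0)

Repeated addition: build up to 3Q.
2Q: tangent at (32, 2): λ = (3·32² + 23)/(2·2) ≡ 24/4. 4⁻¹ ≡ 28 (mod 37), so λ ≡ 24·28 ≡ 6.
  x = λ² - 32 - 32 = 36 - 64 ≡ 9; y = λ·(32 - 9) - 2 ≡ 25. → (9, 25)
3Q: (9, 25) + (32, 2). λ = (2 - 25)/(32 - 9) ≡ 14/23 mod 37. 23⁻¹ ≡ 29 (mod 37) since 23·29 = 667 ≡ 1, so λ ≡ 36.
  x = λ² - 9 - 32 = 1296 - 41 ≡ 34; y = λ·(9 - 34) - 25 ≡ 0. → (34, 0)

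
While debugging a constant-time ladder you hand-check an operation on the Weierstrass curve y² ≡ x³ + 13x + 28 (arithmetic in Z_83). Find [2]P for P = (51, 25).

tangent at (51, 25): λ = (3·51² + 13)/(2·25) ≡ 14/50. 50⁻¹ ≡ 5 (mod 83) since 50·5 = 250 ≡ 1, so λ ≡ 14·5 ≡ 70.
  x = λ² - 51 - 51 = 4900 - 102 ≡ 67; y = λ·(51 - 67) - 25 ≡ 17. → (67, 17)

(67, 17)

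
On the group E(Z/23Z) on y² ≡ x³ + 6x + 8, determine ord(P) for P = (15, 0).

2

2P: (15, 0) + (15, 0): same x and y₁ ≡ -y₂, so the sum is O.
2P = O, so the order is 2.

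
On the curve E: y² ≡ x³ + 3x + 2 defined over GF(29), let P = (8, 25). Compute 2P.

(14, 27)

tangent at (8, 25): λ = (3·8² + 3)/(2·25) ≡ 21/21. 21⁻¹ ≡ 18 (mod 29) since 21·18 = 378 ≡ 1, so λ ≡ 21·18 ≡ 1.
  x = λ² - 8 - 8 = 1 - 16 ≡ 14; y = λ·(8 - 14) - 25 ≡ 27. → (14, 27)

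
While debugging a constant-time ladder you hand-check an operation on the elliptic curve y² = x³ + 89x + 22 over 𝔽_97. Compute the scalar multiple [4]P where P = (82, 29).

Double-and-add on 4 = (100)₂. Start with P = (82, 29) for the leading 1-bit.
double: tangent at (82, 29): λ = (3·82² + 89)/(2·29) ≡ 85/58. 58⁻¹ ≡ 92 (mod 97) since 58·92 = 5336 ≡ 1, so λ ≡ 85·92 ≡ 60.
  x = λ² - 82 - 82 = 3600 - 164 ≡ 41; y = λ·(82 - 41) - 29 ≡ 6. → (41, 6)
double: tangent at (41, 6): λ = (3·41² + 89)/(2·6) ≡ 88/12. 12⁻¹ ≡ 89 (mod 97), so λ ≡ 88·89 ≡ 72.
  x = λ² - 41 - 41 = 5184 - 82 ≡ 58; y = λ·(41 - 58) - 6 ≡ 31. → (58, 31)

(58, 31)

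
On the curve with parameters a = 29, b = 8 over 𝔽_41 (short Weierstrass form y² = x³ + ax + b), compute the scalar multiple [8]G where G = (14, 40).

(14, 1)

Repeated addition: build up to 8G.
2G: tangent at (14, 40): λ = (3·14² + 29)/(2·40) ≡ 2/39. 39⁻¹ ≡ 20 (mod 41), so λ ≡ 2·20 ≡ 40.
  x = λ² - 14 - 14 = 1600 - 28 ≡ 14; y = λ·(14 - 14) - 40 ≡ 1. → (14, 1)
3G: (14, 1) + (14, 40): same x and y₁ ≡ -y₂, so the sum is O.
4G: O + (14, 40) = (14, 40) (identity).
5G: tangent at (14, 40): λ = (3·14² + 29)/(2·40) ≡ 2/39. 39⁻¹ ≡ 20 (mod 41) since 39·20 = 780 ≡ 1, so λ ≡ 2·20 ≡ 40.
  x = λ² - 14 - 14 = 1600 - 28 ≡ 14; y = λ·(14 - 14) - 40 ≡ 1. → (14, 1)
6G: (14, 1) + (14, 40): same x and y₁ ≡ -y₂, so the sum is O.
7G: O + (14, 40) = (14, 40) (identity).
8G: tangent at (14, 40): λ = (3·14² + 29)/(2·40) ≡ 2/39. 39⁻¹ ≡ 20 (mod 41), so λ ≡ 2·20 ≡ 40.
  x = λ² - 14 - 14 = 1600 - 28 ≡ 14; y = λ·(14 - 14) - 40 ≡ 1. → (14, 1)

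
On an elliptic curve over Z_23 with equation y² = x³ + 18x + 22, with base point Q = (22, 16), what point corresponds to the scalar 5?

Repeated addition: build up to 5Q.
2Q: tangent at (22, 16): λ = (3·22² + 18)/(2·16) ≡ 21/9. 9⁻¹ ≡ 18 (mod 23), so λ ≡ 21·18 ≡ 10.
  x = λ² - 22 - 22 = 100 - 44 ≡ 10; y = λ·(22 - 10) - 16 ≡ 12. → (10, 12)
3Q: (10, 12) + (22, 16). λ = (16 - 12)/(22 - 10) ≡ 4/12 mod 23. 12⁻¹ ≡ 2 (mod 23) since 12·2 = 24 ≡ 1, so λ ≡ 8.
  x = λ² - 10 - 22 = 64 - 32 ≡ 9; y = λ·(10 - 9) - 12 ≡ 19. → (9, 19)
4Q: (9, 19) + (22, 16). λ = (16 - 19)/(22 - 9) ≡ 20/13 mod 23. 13⁻¹ ≡ 16 (mod 23) since 13·16 = 208 ≡ 1, so λ ≡ 21.
  x = λ² - 9 - 22 = 441 - 31 ≡ 19; y = λ·(9 - 19) - 19 ≡ 1. → (19, 1)
5Q: (19, 1) + (22, 16). λ = (16 - 1)/(22 - 19) ≡ 15/3 mod 23. 3⁻¹ ≡ 8 (mod 23), so λ ≡ 5.
  x = λ² - 19 - 22 = 25 - 41 ≡ 7; y = λ·(19 - 7) - 1 ≡ 13. → (7, 13)

(7, 13)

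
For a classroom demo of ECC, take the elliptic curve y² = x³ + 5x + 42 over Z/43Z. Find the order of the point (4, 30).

10

2P: tangent at (4, 30): λ = (3·4² + 5)/(2·30) ≡ 10/17. 17⁻¹ ≡ 38 (mod 43) since 17·38 = 646 ≡ 1, so λ ≡ 10·38 ≡ 36.
  x = λ² - 4 - 4 = 1296 - 8 ≡ 41; y = λ·(4 - 41) - 30 ≡ 14. → (41, 14)
3P: (41, 14) + (4, 30). λ = (30 - 14)/(4 - 41) ≡ 16/6 mod 43. 6⁻¹ ≡ 36 (mod 43), so λ ≡ 17.
  x = λ² - 41 - 4 = 289 - 45 ≡ 29; y = λ·(41 - 29) - 14 ≡ 18. → (29, 18)
4P: (29, 18) + (4, 30). λ = (30 - 18)/(4 - 29) ≡ 12/18 mod 43. 18⁻¹ ≡ 12 (mod 43), so λ ≡ 15.
  x = λ² - 29 - 4 = 225 - 33 ≡ 20; y = λ·(29 - 20) - 18 ≡ 31. → (20, 31)
5P: (20, 31) + (4, 30). λ = (30 - 31)/(4 - 20) ≡ 42/27 mod 43. 27⁻¹ ≡ 8 (mod 43) since 27·8 = 216 ≡ 1, so λ ≡ 35.
  x = λ² - 20 - 4 = 1225 - 24 ≡ 40; y = λ·(20 - 40) - 31 ≡ 0. → (40, 0)
6P: (40, 0) + (4, 30). λ = (30 - 0)/(4 - 40) ≡ 30/7 mod 43. 7⁻¹ ≡ 37 (mod 43), so λ ≡ 35.
  x = λ² - 40 - 4 = 1225 - 44 ≡ 20; y = λ·(40 - 20) - 0 ≡ 12. → (20, 12)
7P: (20, 12) + (4, 30). λ = (30 - 12)/(4 - 20) ≡ 18/27 mod 43. 27⁻¹ ≡ 8 (mod 43) since 27·8 = 216 ≡ 1, so λ ≡ 15.
  x = λ² - 20 - 4 = 225 - 24 ≡ 29; y = λ·(20 - 29) - 12 ≡ 25. → (29, 25)
8P: (29, 25) + (4, 30). λ = (30 - 25)/(4 - 29) ≡ 5/18 mod 43. 18⁻¹ ≡ 12 (mod 43) since 18·12 = 216 ≡ 1, so λ ≡ 17.
  x = λ² - 29 - 4 = 289 - 33 ≡ 41; y = λ·(29 - 41) - 25 ≡ 29. → (41, 29)
9P: (41, 29) + (4, 30). λ = (30 - 29)/(4 - 41) ≡ 1/6 mod 43. 6⁻¹ ≡ 36 (mod 43) since 6·36 = 216 ≡ 1, so λ ≡ 36.
  x = λ² - 41 - 4 = 1296 - 45 ≡ 4; y = λ·(41 - 4) - 29 ≡ 13. → (4, 13)
10P: (4, 13) + (4, 30): same x and y₁ ≡ -y₂, so the sum is 𝒪.
10P = 𝒪, so the order is 10.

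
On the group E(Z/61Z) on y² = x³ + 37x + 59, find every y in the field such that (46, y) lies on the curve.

none

x³ + 37x + 59 = 99097 ≡ 33 (mod 61).
33 is a non-residue mod 61; no y exists.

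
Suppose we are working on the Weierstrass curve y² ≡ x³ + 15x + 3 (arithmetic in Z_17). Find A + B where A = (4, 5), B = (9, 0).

(5, 13)

(4, 5) + (9, 0). λ = (0 - 5)/(9 - 4) ≡ 12/5 mod 17. 5⁻¹ ≡ 7 (mod 17) since 5·7 = 35 ≡ 1, so λ ≡ 16.
  x = λ² - 4 - 9 = 256 - 13 ≡ 5; y = λ·(4 - 5) - 5 ≡ 13. → (5, 13)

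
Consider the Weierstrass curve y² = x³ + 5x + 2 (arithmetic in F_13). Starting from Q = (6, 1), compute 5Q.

Repeated addition: build up to 5Q.
2Q: tangent at (6, 1): λ = (3·6² + 5)/(2·1) ≡ 9/2. 2⁻¹ ≡ 7 (mod 13), so λ ≡ 9·7 ≡ 11.
  x = λ² - 6 - 6 = 121 - 12 ≡ 5; y = λ·(6 - 5) - 1 ≡ 10. → (5, 10)
3Q: (5, 10) + (6, 1). λ = (1 - 10)/(6 - 5) ≡ 4/1 mod 13. 1⁻¹ ≡ 1 (mod 13), so λ ≡ 4.
  x = λ² - 5 - 6 = 16 - 11 ≡ 5; y = λ·(5 - 5) - 10 ≡ 3. → (5, 3)
4Q: (5, 3) + (6, 1). λ = (1 - 3)/(6 - 5) ≡ 11/1 mod 13. 1⁻¹ ≡ 1 (mod 13), so λ ≡ 11.
  x = λ² - 5 - 6 = 121 - 11 ≡ 6; y = λ·(5 - 6) - 3 ≡ 12. → (6, 12)
5Q: (6, 12) + (6, 1): same x and y₁ ≡ -y₂, so the sum is O.

O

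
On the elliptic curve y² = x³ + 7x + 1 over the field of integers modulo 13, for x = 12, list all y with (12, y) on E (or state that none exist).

x³ + 7x + 1 = 1813 ≡ 6 (mod 13).
6 is a non-residue mod 13; no y exists.

none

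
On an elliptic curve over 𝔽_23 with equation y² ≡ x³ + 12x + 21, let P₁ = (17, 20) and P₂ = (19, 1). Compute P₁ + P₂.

(14, 9)

(17, 20) + (19, 1). λ = (1 - 20)/(19 - 17) ≡ 4/2 mod 23. 2⁻¹ ≡ 12 (mod 23), so λ ≡ 2.
  x = λ² - 17 - 19 = 4 - 36 ≡ 14; y = λ·(17 - 14) - 20 ≡ 9. → (14, 9)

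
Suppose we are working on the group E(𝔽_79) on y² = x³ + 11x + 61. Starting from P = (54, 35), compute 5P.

Double-and-add on 5 = (101)₂. Start with P = (54, 35) for the leading 1-bit.
double: tangent at (54, 35): λ = (3·54² + 11)/(2·35) ≡ 69/70. 70⁻¹ ≡ 35 (mod 79), so λ ≡ 69·35 ≡ 45.
  x = λ² - 54 - 54 = 2025 - 108 ≡ 21; y = λ·(54 - 21) - 35 ≡ 28. → (21, 28)
double: tangent at (21, 28): λ = (3·21² + 11)/(2·28) ≡ 70/56. 56⁻¹ ≡ 24 (mod 79) since 56·24 = 1344 ≡ 1, so λ ≡ 70·24 ≡ 21.
  x = λ² - 21 - 21 = 441 - 42 ≡ 4; y = λ·(21 - 4) - 28 ≡ 13. → (4, 13)
add P: (4, 13) + (54, 35). λ = (35 - 13)/(54 - 4) ≡ 22/50 mod 79. 50⁻¹ ≡ 49 (mod 79), so λ ≡ 51.
  x = λ² - 4 - 54 = 2601 - 58 ≡ 15; y = λ·(4 - 15) - 13 ≡ 58. → (15, 58)

(15, 58)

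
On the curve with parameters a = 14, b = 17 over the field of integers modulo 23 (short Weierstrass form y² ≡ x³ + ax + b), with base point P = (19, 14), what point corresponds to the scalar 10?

Repeated addition: build up to 10P.
2P: tangent at (19, 14): λ = (3·19² + 14)/(2·14) ≡ 16/5. 5⁻¹ ≡ 14 (mod 23) since 5·14 = 70 ≡ 1, so λ ≡ 16·14 ≡ 17.
  x = λ² - 19 - 19 = 289 - 38 ≡ 21; y = λ·(19 - 21) - 14 ≡ 21. → (21, 21)
3P: (21, 21) + (19, 14). λ = (14 - 21)/(19 - 21) ≡ 16/21 mod 23. 21⁻¹ ≡ 11 (mod 23), so λ ≡ 15.
  x = λ² - 21 - 19 = 225 - 40 ≡ 1; y = λ·(21 - 1) - 21 ≡ 3. → (1, 3)
4P: (1, 3) + (19, 14). λ = (14 - 3)/(19 - 1) ≡ 11/18 mod 23. 18⁻¹ ≡ 9 (mod 23) since 18·9 = 162 ≡ 1, so λ ≡ 7.
  x = λ² - 1 - 19 = 49 - 20 ≡ 6; y = λ·(1 - 6) - 3 ≡ 8. → (6, 8)
5P: (6, 8) + (19, 14). λ = (14 - 8)/(19 - 6) ≡ 6/13 mod 23. 13⁻¹ ≡ 16 (mod 23) since 13·16 = 208 ≡ 1, so λ ≡ 4.
  x = λ² - 6 - 19 = 16 - 25 ≡ 14; y = λ·(6 - 14) - 8 ≡ 6. → (14, 6)
6P: (14, 6) + (19, 14). λ = (14 - 6)/(19 - 14) ≡ 8/5 mod 23. 5⁻¹ ≡ 14 (mod 23), so λ ≡ 20.
  x = λ² - 14 - 19 = 400 - 33 ≡ 22; y = λ·(14 - 22) - 6 ≡ 18. → (22, 18)
7P: (22, 18) + (19, 14). λ = (14 - 18)/(19 - 22) ≡ 19/20 mod 23. 20⁻¹ ≡ 15 (mod 23) since 20·15 = 300 ≡ 1, so λ ≡ 9.
  x = λ² - 22 - 19 = 81 - 41 ≡ 17; y = λ·(22 - 17) - 18 ≡ 4. → (17, 4)
8P: (17, 4) + (19, 14). λ = (14 - 4)/(19 - 17) ≡ 10/2 mod 23. 2⁻¹ ≡ 12 (mod 23) since 2·12 = 24 ≡ 1, so λ ≡ 5.
  x = λ² - 17 - 19 = 25 - 36 ≡ 12; y = λ·(17 - 12) - 4 ≡ 21. → (12, 21)
9P: (12, 21) + (19, 14). λ = (14 - 21)/(19 - 12) ≡ 16/7 mod 23. 7⁻¹ ≡ 10 (mod 23), so λ ≡ 22.
  x = λ² - 12 - 19 = 484 - 31 ≡ 16; y = λ·(12 - 16) - 21 ≡ 6. → (16, 6)
10P: (16, 6) + (19, 14). λ = (14 - 6)/(19 - 16) ≡ 8/3 mod 23. 3⁻¹ ≡ 8 (mod 23), so λ ≡ 18.
  x = λ² - 16 - 19 = 324 - 35 ≡ 13; y = λ·(16 - 13) - 6 ≡ 2. → (13, 2)

(13, 2)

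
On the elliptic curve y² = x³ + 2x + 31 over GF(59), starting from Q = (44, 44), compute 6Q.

Double-and-add on 6 = (110)₂. Start with Q = (44, 44) for the leading 1-bit.
double: tangent at (44, 44): λ = (3·44² + 2)/(2·44) ≡ 28/29. 29⁻¹ ≡ 57 (mod 59), so λ ≡ 28·57 ≡ 3.
  x = λ² - 44 - 44 = 9 - 88 ≡ 39; y = λ·(44 - 39) - 44 ≡ 30. → (39, 30)
add Q: (39, 30) + (44, 44). λ = (44 - 30)/(44 - 39) ≡ 14/5 mod 59. 5⁻¹ ≡ 12 (mod 59), so λ ≡ 50.
  x = λ² - 39 - 44 = 2500 - 83 ≡ 57; y = λ·(39 - 57) - 30 ≡ 14. → (57, 14)
double: tangent at (57, 14): λ = (3·57² + 2)/(2·14) ≡ 14/28. 28⁻¹ ≡ 19 (mod 59), so λ ≡ 14·19 ≡ 30.
  x = λ² - 57 - 57 = 900 - 114 ≡ 19; y = λ·(57 - 19) - 14 ≡ 5. → (19, 5)

(19, 5)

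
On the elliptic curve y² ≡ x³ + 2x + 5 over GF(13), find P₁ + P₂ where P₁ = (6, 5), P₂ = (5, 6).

(3, 5)

(6, 5) + (5, 6). λ = (6 - 5)/(5 - 6) ≡ 1/12 mod 13. 12⁻¹ ≡ 12 (mod 13) since 12·12 = 144 ≡ 1, so λ ≡ 12.
  x = λ² - 6 - 5 = 144 - 11 ≡ 3; y = λ·(6 - 3) - 5 ≡ 5. → (3, 5)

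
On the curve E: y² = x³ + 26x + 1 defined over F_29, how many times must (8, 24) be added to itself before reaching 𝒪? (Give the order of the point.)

3

2P: tangent at (8, 24): λ = (3·8² + 26)/(2·24) ≡ 15/19. 19⁻¹ ≡ 26 (mod 29) since 19·26 = 494 ≡ 1, so λ ≡ 15·26 ≡ 13.
  x = λ² - 8 - 8 = 169 - 16 ≡ 8; y = λ·(8 - 8) - 24 ≡ 5. → (8, 5)
3P: (8, 5) + (8, 24): same x and y₁ ≡ -y₂, so the sum is 𝒪.
3P = 𝒪, so the order is 3.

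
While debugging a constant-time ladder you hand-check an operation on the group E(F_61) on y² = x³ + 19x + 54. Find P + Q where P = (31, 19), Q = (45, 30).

(60, 41)

(31, 19) + (45, 30). λ = (30 - 19)/(45 - 31) ≡ 11/14 mod 61. 14⁻¹ ≡ 48 (mod 61) since 14·48 = 672 ≡ 1, so λ ≡ 40.
  x = λ² - 31 - 45 = 1600 - 76 ≡ 60; y = λ·(31 - 60) - 19 ≡ 41. → (60, 41)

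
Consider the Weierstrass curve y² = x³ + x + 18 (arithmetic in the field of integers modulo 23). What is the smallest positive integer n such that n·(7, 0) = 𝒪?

2P: (7, 0) + (7, 0): same x and y₁ ≡ -y₂, so the sum is 𝒪.
2P = 𝒪, so the order is 2.

2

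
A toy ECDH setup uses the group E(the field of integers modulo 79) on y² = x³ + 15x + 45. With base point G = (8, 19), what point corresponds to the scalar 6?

Repeated addition: build up to 6G.
2G: tangent at (8, 19): λ = (3·8² + 15)/(2·19) ≡ 49/38. 38⁻¹ ≡ 52 (mod 79), so λ ≡ 49·52 ≡ 20.
  x = λ² - 8 - 8 = 400 - 16 ≡ 68; y = λ·(8 - 68) - 19 ≡ 45. → (68, 45)
3G: (68, 45) + (8, 19). λ = (19 - 45)/(8 - 68) ≡ 53/19 mod 79. 19⁻¹ ≡ 25 (mod 79), so λ ≡ 61.
  x = λ² - 68 - 8 = 3721 - 76 ≡ 11; y = λ·(68 - 11) - 45 ≡ 35. → (11, 35)
4G: (11, 35) + (8, 19). λ = (19 - 35)/(8 - 11) ≡ 63/76 mod 79. 76⁻¹ ≡ 26 (mod 79) since 76·26 = 1976 ≡ 1, so λ ≡ 58.
  x = λ² - 11 - 8 = 3364 - 19 ≡ 27; y = λ·(11 - 27) - 35 ≡ 64. → (27, 64)
5G: (27, 64) + (8, 19). λ = (19 - 64)/(8 - 27) ≡ 34/60 mod 79. 60⁻¹ ≡ 54 (mod 79) since 60·54 = 3240 ≡ 1, so λ ≡ 19.
  x = λ² - 27 - 8 = 361 - 35 ≡ 10; y = λ·(27 - 10) - 64 ≡ 22. → (10, 22)
6G: (10, 22) + (8, 19). λ = (19 - 22)/(8 - 10) ≡ 76/77 mod 79. 77⁻¹ ≡ 39 (mod 79), so λ ≡ 41.
  x = λ² - 10 - 8 = 1681 - 18 ≡ 4; y = λ·(10 - 4) - 22 ≡ 66. → (4, 66)

(4, 66)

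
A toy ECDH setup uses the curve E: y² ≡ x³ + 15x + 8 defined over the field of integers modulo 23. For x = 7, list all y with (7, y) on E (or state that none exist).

x³ + 15x + 8 = 456 ≡ 19 (mod 23).
19 is a non-residue mod 23; no y exists.

none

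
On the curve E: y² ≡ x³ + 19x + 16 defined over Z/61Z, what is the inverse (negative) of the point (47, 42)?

(47, 19)

-(47, 42) = (47, -42 mod 61) = (47, 19).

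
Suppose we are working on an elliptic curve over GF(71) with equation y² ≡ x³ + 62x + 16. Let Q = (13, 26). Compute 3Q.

(3, 67)

Repeated addition: build up to 3Q.
2Q: tangent at (13, 26): λ = (3·13² + 62)/(2·26) ≡ 1/52. 52⁻¹ ≡ 56 (mod 71) since 52·56 = 2912 ≡ 1, so λ ≡ 1·56 ≡ 56.
  x = λ² - 13 - 13 = 3136 - 26 ≡ 57; y = λ·(13 - 57) - 26 ≡ 66. → (57, 66)
3Q: (57, 66) + (13, 26). λ = (26 - 66)/(13 - 57) ≡ 31/27 mod 71. 27⁻¹ ≡ 50 (mod 71), so λ ≡ 59.
  x = λ² - 57 - 13 = 3481 - 70 ≡ 3; y = λ·(57 - 3) - 66 ≡ 67. → (3, 67)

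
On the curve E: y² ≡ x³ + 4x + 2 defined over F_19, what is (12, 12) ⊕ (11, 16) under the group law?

(12, 7)

(12, 12) + (11, 16). λ = (16 - 12)/(11 - 12) ≡ 4/18 mod 19. 18⁻¹ ≡ 18 (mod 19), so λ ≡ 15.
  x = λ² - 12 - 11 = 225 - 23 ≡ 12; y = λ·(12 - 12) - 12 ≡ 7. → (12, 7)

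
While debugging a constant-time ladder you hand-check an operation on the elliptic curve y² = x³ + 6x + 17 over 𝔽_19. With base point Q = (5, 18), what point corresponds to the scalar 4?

(3, 10)

Double-and-add on 4 = (100)₂. Start with Q = (5, 18) for the leading 1-bit.
double: tangent at (5, 18): λ = (3·5² + 6)/(2·18) ≡ 5/17. 17⁻¹ ≡ 9 (mod 19) since 17·9 = 153 ≡ 1, so λ ≡ 5·9 ≡ 7.
  x = λ² - 5 - 5 = 49 - 10 ≡ 1; y = λ·(5 - 1) - 18 ≡ 10. → (1, 10)
double: tangent at (1, 10): λ = (3·1² + 6)/(2·10) ≡ 9/1. 1⁻¹ ≡ 1 (mod 19) since 1·1 = 1 ≡ 1, so λ ≡ 9·1 ≡ 9.
  x = λ² - 1 - 1 = 81 - 2 ≡ 3; y = λ·(1 - 3) - 10 ≡ 10. → (3, 10)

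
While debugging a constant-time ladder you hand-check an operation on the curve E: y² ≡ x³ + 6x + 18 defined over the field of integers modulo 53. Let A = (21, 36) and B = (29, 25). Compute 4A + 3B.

(21, 36)

First 4A:
Repeated addition: build up to 4A.
2A: tangent at (21, 36): λ = (3·21² + 6)/(2·36) ≡ 4/19. 19⁻¹ ≡ 14 (mod 53), so λ ≡ 4·14 ≡ 3.
  x = λ² - 21 - 21 = 9 - 42 ≡ 20; y = λ·(21 - 20) - 36 ≡ 20. → (20, 20)
3A: (20, 20) + (21, 36). λ = (36 - 20)/(21 - 20) ≡ 16/1 mod 53. 1⁻¹ ≡ 1 (mod 53), so λ ≡ 16.
  x = λ² - 20 - 21 = 256 - 41 ≡ 3; y = λ·(20 - 3) - 20 ≡ 40. → (3, 40)
4A: (3, 40) + (21, 36). λ = (36 - 40)/(21 - 3) ≡ 49/18 mod 53. 18⁻¹ ≡ 3 (mod 53) since 18·3 = 54 ≡ 1, so λ ≡ 41.
  x = λ² - 3 - 21 = 1681 - 24 ≡ 14; y = λ·(3 - 14) - 40 ≡ 39. → (14, 39)
4A = (14, 39).
Next 3B:
Repeated addition: build up to 3B.
2B: tangent at (29, 25): λ = (3·29² + 6)/(2·25) ≡ 38/50. 50⁻¹ ≡ 35 (mod 53) since 50·35 = 1750 ≡ 1, so λ ≡ 38·35 ≡ 5.
  x = λ² - 29 - 29 = 25 - 58 ≡ 20; y = λ·(29 - 20) - 25 ≡ 20. → (20, 20)
3B: (20, 20) + (29, 25). λ = (25 - 20)/(29 - 20) ≡ 5/9 mod 53. 9⁻¹ ≡ 6 (mod 53) since 9·6 = 54 ≡ 1, so λ ≡ 30.
  x = λ² - 20 - 29 = 900 - 49 ≡ 3; y = λ·(20 - 3) - 20 ≡ 13. → (3, 13)
3B = (3, 13).
Finally 4A + 3B:
(14, 39) + (3, 13). λ = (13 - 39)/(3 - 14) ≡ 27/42 mod 53. 42⁻¹ ≡ 24 (mod 53), so λ ≡ 12.
  x = λ² - 14 - 3 = 144 - 17 ≡ 21; y = λ·(14 - 21) - 39 ≡ 36. → (21, 36)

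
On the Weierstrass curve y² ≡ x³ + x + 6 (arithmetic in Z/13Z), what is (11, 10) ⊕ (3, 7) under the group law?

(3, 6)

(11, 10) + (3, 7). λ = (7 - 10)/(3 - 11) ≡ 10/5 mod 13. 5⁻¹ ≡ 8 (mod 13) since 5·8 = 40 ≡ 1, so λ ≡ 2.
  x = λ² - 11 - 3 = 4 - 14 ≡ 3; y = λ·(11 - 3) - 10 ≡ 6. → (3, 6)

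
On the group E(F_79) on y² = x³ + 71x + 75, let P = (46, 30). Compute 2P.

tangent at (46, 30): λ = (3·46² + 71)/(2·30) ≡ 20/60. 60⁻¹ ≡ 54 (mod 79), so λ ≡ 20·54 ≡ 53.
  x = λ² - 46 - 46 = 2809 - 92 ≡ 31; y = λ·(46 - 31) - 30 ≡ 54. → (31, 54)

(31, 54)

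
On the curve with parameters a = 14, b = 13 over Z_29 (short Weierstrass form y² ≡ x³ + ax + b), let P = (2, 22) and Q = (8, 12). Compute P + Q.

(2, 22) + (8, 12). λ = (12 - 22)/(8 - 2) ≡ 19/6 mod 29. 6⁻¹ ≡ 5 (mod 29) since 6·5 = 30 ≡ 1, so λ ≡ 8.
  x = λ² - 2 - 8 = 64 - 10 ≡ 25; y = λ·(2 - 25) - 22 ≡ 26. → (25, 26)

(25, 26)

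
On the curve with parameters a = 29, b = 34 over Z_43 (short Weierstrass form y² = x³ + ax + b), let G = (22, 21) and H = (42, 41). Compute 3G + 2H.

First 3G:
Repeated addition: build up to 3G.
2G: tangent at (22, 21): λ = (3·22² + 29)/(2·21) ≡ 19/42. 42⁻¹ ≡ 42 (mod 43), so λ ≡ 19·42 ≡ 24.
  x = λ² - 22 - 22 = 576 - 44 ≡ 16; y = λ·(22 - 16) - 21 ≡ 37. → (16, 37)
3G: (16, 37) + (22, 21). λ = (21 - 37)/(22 - 16) ≡ 27/6 mod 43. 6⁻¹ ≡ 36 (mod 43) since 6·36 = 216 ≡ 1, so λ ≡ 26.
  x = λ² - 16 - 22 = 676 - 38 ≡ 36; y = λ·(16 - 36) - 37 ≡ 2. → (36, 2)
3G = (36, 2).
Next 2H:
Repeated addition: build up to 2H.
2H: tangent at (42, 41): λ = (3·42² + 29)/(2·41) ≡ 32/39. 39⁻¹ ≡ 32 (mod 43) since 39·32 = 1248 ≡ 1, so λ ≡ 32·32 ≡ 35.
  x = λ² - 42 - 42 = 1225 - 84 ≡ 23; y = λ·(42 - 23) - 41 ≡ 22. → (23, 22)
2H = (23, 22).
Finally 3G + 2H:
(36, 2) + (23, 22). λ = (22 - 2)/(23 - 36) ≡ 20/30 mod 43. 30⁻¹ ≡ 33 (mod 43), so λ ≡ 15.
  x = λ² - 36 - 23 = 225 - 59 ≡ 37; y = λ·(36 - 37) - 2 ≡ 26. → (37, 26)

(37, 26)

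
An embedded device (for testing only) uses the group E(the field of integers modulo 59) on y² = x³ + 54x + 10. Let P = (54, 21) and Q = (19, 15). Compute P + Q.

(34, 33)

(54, 21) + (19, 15). λ = (15 - 21)/(19 - 54) ≡ 53/24 mod 59. 24⁻¹ ≡ 32 (mod 59), so λ ≡ 44.
  x = λ² - 54 - 19 = 1936 - 73 ≡ 34; y = λ·(54 - 34) - 21 ≡ 33. → (34, 33)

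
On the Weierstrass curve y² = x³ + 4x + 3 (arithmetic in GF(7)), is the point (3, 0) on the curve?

yes

y² = 0² ≡ 0; x³ + 4x + 3 = 42 ≡ 0 (mod 7). 0 = 0.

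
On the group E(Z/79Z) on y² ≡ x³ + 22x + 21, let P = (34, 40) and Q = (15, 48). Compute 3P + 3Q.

(67, 2)

First 3P:
Repeated addition: build up to 3P.
2P: tangent at (34, 40): λ = (3·34² + 22)/(2·40) ≡ 14/1. 1⁻¹ ≡ 1 (mod 79) since 1·1 = 1 ≡ 1, so λ ≡ 14·1 ≡ 14.
  x = λ² - 34 - 34 = 196 - 68 ≡ 49; y = λ·(34 - 49) - 40 ≡ 66. → (49, 66)
3P: (49, 66) + (34, 40). λ = (40 - 66)/(34 - 49) ≡ 53/64 mod 79. 64⁻¹ ≡ 21 (mod 79), so λ ≡ 7.
  x = λ² - 49 - 34 = 49 - 83 ≡ 45; y = λ·(49 - 45) - 66 ≡ 41. → (45, 41)
3P = (45, 41).
Next 3Q:
Repeated addition: build up to 3Q.
2Q: tangent at (15, 48): λ = (3·15² + 22)/(2·48) ≡ 65/17. 17⁻¹ ≡ 14 (mod 79) since 17·14 = 238 ≡ 1, so λ ≡ 65·14 ≡ 41.
  x = λ² - 15 - 15 = 1681 - 30 ≡ 71; y = λ·(15 - 71) - 48 ≡ 26. → (71, 26)
3Q: (71, 26) + (15, 48). λ = (48 - 26)/(15 - 71) ≡ 22/23 mod 79. 23⁻¹ ≡ 55 (mod 79), so λ ≡ 25.
  x = λ² - 71 - 15 = 625 - 86 ≡ 65; y = λ·(71 - 65) - 26 ≡ 45. → (65, 45)
3Q = (65, 45).
Finally 3P + 3Q:
(45, 41) + (65, 45). λ = (45 - 41)/(65 - 45) ≡ 4/20 mod 79. 20⁻¹ ≡ 4 (mod 79) since 20·4 = 80 ≡ 1, so λ ≡ 16.
  x = λ² - 45 - 65 = 256 - 110 ≡ 67; y = λ·(45 - 67) - 41 ≡ 2. → (67, 2)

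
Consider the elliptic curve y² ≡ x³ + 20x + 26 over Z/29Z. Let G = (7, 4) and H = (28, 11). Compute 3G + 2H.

(7, 25)

First 3G:
Repeated addition: build up to 3G.
2G: tangent at (7, 4): λ = (3·7² + 20)/(2·4) ≡ 22/8. 8⁻¹ ≡ 11 (mod 29) since 8·11 = 88 ≡ 1, so λ ≡ 22·11 ≡ 10.
  x = λ² - 7 - 7 = 100 - 14 ≡ 28; y = λ·(7 - 28) - 4 ≡ 18. → (28, 18)
3G: (28, 18) + (7, 4). λ = (4 - 18)/(7 - 28) ≡ 15/8 mod 29. 8⁻¹ ≡ 11 (mod 29), so λ ≡ 20.
  x = λ² - 28 - 7 = 400 - 35 ≡ 17; y = λ·(28 - 17) - 18 ≡ 28. → (17, 28)
3G = (17, 28).
Next 2H:
Repeated addition: build up to 2H.
2H: tangent at (28, 11): λ = (3·28² + 20)/(2·11) ≡ 23/22. 22⁻¹ ≡ 4 (mod 29), so λ ≡ 23·4 ≡ 5.
  x = λ² - 28 - 28 = 25 - 56 ≡ 27; y = λ·(28 - 27) - 11 ≡ 23. → (27, 23)
2H = (27, 23).
Finally 3G + 2H:
(17, 28) + (27, 23). λ = (23 - 28)/(27 - 17) ≡ 24/10 mod 29. 10⁻¹ ≡ 3 (mod 29), so λ ≡ 14.
  x = λ² - 17 - 27 = 196 - 44 ≡ 7; y = λ·(17 - 7) - 28 ≡ 25. → (7, 25)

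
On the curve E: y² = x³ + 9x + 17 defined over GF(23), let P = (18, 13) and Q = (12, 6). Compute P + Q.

(18, 13) + (12, 6). λ = (6 - 13)/(12 - 18) ≡ 16/17 mod 23. 17⁻¹ ≡ 19 (mod 23), so λ ≡ 5.
  x = λ² - 18 - 12 = 25 - 30 ≡ 18; y = λ·(18 - 18) - 13 ≡ 10. → (18, 10)

(18, 10)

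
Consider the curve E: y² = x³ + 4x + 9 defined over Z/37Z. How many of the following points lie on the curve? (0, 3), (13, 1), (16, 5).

(0, 3): 3² ≡ 9, rhs ≡ 9 → on.
(13, 1): 1² ≡ 1, rhs ≡ 1 → on.
(16, 5): 5² ≡ 25, rhs ≡ 25 → on.

3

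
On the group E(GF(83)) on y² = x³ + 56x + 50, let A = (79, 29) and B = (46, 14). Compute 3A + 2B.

(52, 48)

First 3A:
Repeated addition: build up to 3A.
2A: tangent at (79, 29): λ = (3·79² + 56)/(2·29) ≡ 21/58. 58⁻¹ ≡ 73 (mod 83) since 58·73 = 4234 ≡ 1, so λ ≡ 21·73 ≡ 39.
  x = λ² - 79 - 79 = 1521 - 158 ≡ 35; y = λ·(79 - 35) - 29 ≡ 27. → (35, 27)
3A: (35, 27) + (79, 29). λ = (29 - 27)/(79 - 35) ≡ 2/44 mod 83. 44⁻¹ ≡ 17 (mod 83), so λ ≡ 34.
  x = λ² - 35 - 79 = 1156 - 114 ≡ 46; y = λ·(35 - 46) - 27 ≡ 14. → (46, 14)
3A = (46, 14).
Next 2B:
Repeated addition: build up to 2B.
2B: tangent at (46, 14): λ = (3·46² + 56)/(2·14) ≡ 13/28. 28⁻¹ ≡ 3 (mod 83), so λ ≡ 13·3 ≡ 39.
  x = λ² - 46 - 46 = 1521 - 92 ≡ 18; y = λ·(46 - 18) - 14 ≡ 82. → (18, 82)
2B = (18, 82).
Finally 3A + 2B:
(46, 14) + (18, 82). λ = (82 - 14)/(18 - 46) ≡ 68/55 mod 83. 55⁻¹ ≡ 80 (mod 83) since 55·80 = 4400 ≡ 1, so λ ≡ 45.
  x = λ² - 46 - 18 = 2025 - 64 ≡ 52; y = λ·(46 - 52) - 14 ≡ 48. → (52, 48)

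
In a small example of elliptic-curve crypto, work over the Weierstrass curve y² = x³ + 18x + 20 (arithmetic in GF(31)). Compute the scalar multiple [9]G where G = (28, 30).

(13, 8)

Double-and-add on 9 = (1001)₂. Start with G = (28, 30) for the leading 1-bit.
double: tangent at (28, 30): λ = (3·28² + 18)/(2·30) ≡ 14/29. 29⁻¹ ≡ 15 (mod 31), so λ ≡ 14·15 ≡ 24.
  x = λ² - 28 - 28 = 576 - 56 ≡ 24; y = λ·(28 - 24) - 30 ≡ 4. → (24, 4)
double: tangent at (24, 4): λ = (3·24² + 18)/(2·4) ≡ 10/8. 8⁻¹ ≡ 4 (mod 31), so λ ≡ 10·4 ≡ 9.
  x = λ² - 24 - 24 = 81 - 48 ≡ 2; y = λ·(24 - 2) - 4 ≡ 8. → (2, 8)
double: tangent at (2, 8): λ = (3·2² + 18)/(2·8) ≡ 30/16. 16⁻¹ ≡ 2 (mod 31) since 16·2 = 32 ≡ 1, so λ ≡ 30·2 ≡ 29.
  x = λ² - 2 - 2 = 841 - 4 ≡ 0; y = λ·(2 - 0) - 8 ≡ 19. → (0, 19)
add G: (0, 19) + (28, 30). λ = (30 - 19)/(28 - 0) ≡ 11/28 mod 31. 28⁻¹ ≡ 10 (mod 31), so λ ≡ 17.
  x = λ² - 0 - 28 = 289 - 28 ≡ 13; y = λ·(0 - 13) - 19 ≡ 8. → (13, 8)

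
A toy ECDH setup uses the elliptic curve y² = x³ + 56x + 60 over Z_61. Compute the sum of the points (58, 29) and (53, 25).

(58, 32)

(58, 29) + (53, 25). λ = (25 - 29)/(53 - 58) ≡ 57/56 mod 61. 56⁻¹ ≡ 12 (mod 61), so λ ≡ 13.
  x = λ² - 58 - 53 = 169 - 111 ≡ 58; y = λ·(58 - 58) - 29 ≡ 32. → (58, 32)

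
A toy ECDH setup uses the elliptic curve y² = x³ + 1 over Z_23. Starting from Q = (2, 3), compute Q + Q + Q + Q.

(0, 22)

Repeated addition: build up to 4Q.
2Q: tangent at (2, 3): λ = (3·2² + 0)/(2·3) ≡ 12/6. 6⁻¹ ≡ 4 (mod 23), so λ ≡ 12·4 ≡ 2.
  x = λ² - 2 - 2 = 4 - 4 ≡ 0; y = λ·(2 - 0) - 3 ≡ 1. → (0, 1)
3Q: (0, 1) + (2, 3). λ = (3 - 1)/(2 - 0) ≡ 2/2 mod 23. 2⁻¹ ≡ 12 (mod 23) since 2·12 = 24 ≡ 1, so λ ≡ 1.
  x = λ² - 0 - 2 = 1 - 2 ≡ 22; y = λ·(0 - 22) - 1 ≡ 0. → (22, 0)
4Q: (22, 0) + (2, 3). λ = (3 - 0)/(2 - 22) ≡ 3/3 mod 23. 3⁻¹ ≡ 8 (mod 23), so λ ≡ 1.
  x = λ² - 22 - 2 = 1 - 24 ≡ 0; y = λ·(22 - 0) - 0 ≡ 22. → (0, 22)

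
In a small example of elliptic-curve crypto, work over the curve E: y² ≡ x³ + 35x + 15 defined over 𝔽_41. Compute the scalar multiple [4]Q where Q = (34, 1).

Repeated addition: build up to 4Q.
2Q: tangent at (34, 1): λ = (3·34² + 35)/(2·1) ≡ 18/2. 2⁻¹ ≡ 21 (mod 41), so λ ≡ 18·21 ≡ 9.
  x = λ² - 34 - 34 = 81 - 68 ≡ 13; y = λ·(34 - 13) - 1 ≡ 24. → (13, 24)
3Q: (13, 24) + (34, 1). λ = (1 - 24)/(34 - 13) ≡ 18/21 mod 41. 21⁻¹ ≡ 2 (mod 41), so λ ≡ 36.
  x = λ² - 13 - 34 = 1296 - 47 ≡ 19; y = λ·(13 - 19) - 24 ≡ 6. → (19, 6)
4Q: (19, 6) + (34, 1). λ = (1 - 6)/(34 - 19) ≡ 36/15 mod 41. 15⁻¹ ≡ 11 (mod 41) since 15·11 = 165 ≡ 1, so λ ≡ 27.
  x = λ² - 19 - 34 = 729 - 53 ≡ 20; y = λ·(19 - 20) - 6 ≡ 8. → (20, 8)

(20, 8)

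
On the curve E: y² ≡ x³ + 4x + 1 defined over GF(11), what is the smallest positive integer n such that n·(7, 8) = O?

2P: tangent at (7, 8): λ = (3·7² + 4)/(2·8) ≡ 8/5. 5⁻¹ ≡ 9 (mod 11) since 5·9 = 45 ≡ 1, so λ ≡ 8·9 ≡ 6.
  x = λ² - 7 - 7 = 36 - 14 ≡ 0; y = λ·(7 - 0) - 8 ≡ 1. → (0, 1)
3P: (0, 1) + (7, 8). λ = (8 - 1)/(7 - 0) ≡ 7/7 mod 11. 7⁻¹ ≡ 8 (mod 11), so λ ≡ 1.
  x = λ² - 0 - 7 = 1 - 7 ≡ 5; y = λ·(0 - 5) - 1 ≡ 5. → (5, 5)
4P: (5, 5) + (7, 8). λ = (8 - 5)/(7 - 5) ≡ 3/2 mod 11. 2⁻¹ ≡ 6 (mod 11), so λ ≡ 7.
  x = λ² - 5 - 7 = 49 - 12 ≡ 4; y = λ·(5 - 4) - 5 ≡ 2. → (4, 2)
5P: (4, 2) + (7, 8). λ = (8 - 2)/(7 - 4) ≡ 6/3 mod 11. 3⁻¹ ≡ 4 (mod 11) since 3·4 = 12 ≡ 1, so λ ≡ 2.
  x = λ² - 4 - 7 = 4 - 11 ≡ 4; y = λ·(4 - 4) - 2 ≡ 9. → (4, 9)
6P: (4, 9) + (7, 8). λ = (8 - 9)/(7 - 4) ≡ 10/3 mod 11. 3⁻¹ ≡ 4 (mod 11), so λ ≡ 7.
  x = λ² - 4 - 7 = 49 - 11 ≡ 5; y = λ·(4 - 5) - 9 ≡ 6. → (5, 6)
7P: (5, 6) + (7, 8). λ = (8 - 6)/(7 - 5) ≡ 2/2 mod 11. 2⁻¹ ≡ 6 (mod 11), so λ ≡ 1.
  x = λ² - 5 - 7 = 1 - 12 ≡ 0; y = λ·(5 - 0) - 6 ≡ 10. → (0, 10)
8P: (0, 10) + (7, 8). λ = (8 - 10)/(7 - 0) ≡ 9/7 mod 11. 7⁻¹ ≡ 8 (mod 11), so λ ≡ 6.
  x = λ² - 0 - 7 = 36 - 7 ≡ 7; y = λ·(0 - 7) - 10 ≡ 3. → (7, 3)
9P: (7, 3) + (7, 8): same x and y₁ ≡ -y₂, so the sum is O.
9P = O, so the order is 9.

9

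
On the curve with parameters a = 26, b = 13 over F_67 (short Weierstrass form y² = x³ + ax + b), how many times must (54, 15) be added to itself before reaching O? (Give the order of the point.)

2P: tangent at (54, 15): λ = (3·54² + 26)/(2·15) ≡ 64/30. 30⁻¹ ≡ 38 (mod 67), so λ ≡ 64·38 ≡ 20.
  x = λ² - 54 - 54 = 400 - 108 ≡ 24; y = λ·(54 - 24) - 15 ≡ 49. → (24, 49)
3P: (24, 49) + (54, 15). λ = (15 - 49)/(54 - 24) ≡ 33/30 mod 67. 30⁻¹ ≡ 38 (mod 67) since 30·38 = 1140 ≡ 1, so λ ≡ 48.
  x = λ² - 24 - 54 = 2304 - 78 ≡ 15; y = λ·(24 - 15) - 49 ≡ 48. → (15, 48)
4P: (15, 48) + (54, 15). λ = (15 - 48)/(54 - 15) ≡ 34/39 mod 67. 39⁻¹ ≡ 55 (mod 67), so λ ≡ 61.
  x = λ² - 15 - 54 = 3721 - 69 ≡ 34; y = λ·(15 - 34) - 48 ≡ 66. → (34, 66)
5P: (34, 66) + (54, 15). λ = (15 - 66)/(54 - 34) ≡ 16/20 mod 67. 20⁻¹ ≡ 57 (mod 67) since 20·57 = 1140 ≡ 1, so λ ≡ 41.
  x = λ² - 34 - 54 = 1681 - 88 ≡ 52; y = λ·(34 - 52) - 66 ≡ 0. → (52, 0)
6P: (52, 0) + (54, 15). λ = (15 - 0)/(54 - 52) ≡ 15/2 mod 67. 2⁻¹ ≡ 34 (mod 67), so λ ≡ 41.
  x = λ² - 52 - 54 = 1681 - 106 ≡ 34; y = λ·(52 - 34) - 0 ≡ 1. → (34, 1)
7P: (34, 1) + (54, 15). λ = (15 - 1)/(54 - 34) ≡ 14/20 mod 67. 20⁻¹ ≡ 57 (mod 67), so λ ≡ 61.
  x = λ² - 34 - 54 = 3721 - 88 ≡ 15; y = λ·(34 - 15) - 1 ≡ 19. → (15, 19)
8P: (15, 19) + (54, 15). λ = (15 - 19)/(54 - 15) ≡ 63/39 mod 67. 39⁻¹ ≡ 55 (mod 67), so λ ≡ 48.
  x = λ² - 15 - 54 = 2304 - 69 ≡ 24; y = λ·(15 - 24) - 19 ≡ 18. → (24, 18)
9P: (24, 18) + (54, 15). λ = (15 - 18)/(54 - 24) ≡ 64/30 mod 67. 30⁻¹ ≡ 38 (mod 67), so λ ≡ 20.
  x = λ² - 24 - 54 = 400 - 78 ≡ 54; y = λ·(24 - 54) - 18 ≡ 52. → (54, 52)
10P: (54, 52) + (54, 15): same x and y₁ ≡ -y₂, so the sum is O.
10P = O, so the order is 10.

10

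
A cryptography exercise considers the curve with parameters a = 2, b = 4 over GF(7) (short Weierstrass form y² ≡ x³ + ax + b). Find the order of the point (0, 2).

10

2P: tangent at (0, 2): λ = (3·0² + 2)/(2·2) ≡ 2/4. 4⁻¹ ≡ 2 (mod 7), so λ ≡ 2·2 ≡ 4.
  x = λ² - 0 - 0 = 16 - 0 ≡ 2; y = λ·(0 - 2) - 2 ≡ 4. → (2, 4)
3P: (2, 4) + (0, 2). λ = (2 - 4)/(0 - 2) ≡ 5/5 mod 7. 5⁻¹ ≡ 3 (mod 7), so λ ≡ 1.
  x = λ² - 2 - 0 = 1 - 2 ≡ 6; y = λ·(2 - 6) - 4 ≡ 6. → (6, 6)
4P: (6, 6) + (0, 2). λ = (2 - 6)/(0 - 6) ≡ 3/1 mod 7. 1⁻¹ ≡ 1 (mod 7) since 1·1 = 1 ≡ 1, so λ ≡ 3.
  x = λ² - 6 - 0 = 9 - 6 ≡ 3; y = λ·(6 - 3) - 6 ≡ 3. → (3, 3)
5P: (3, 3) + (0, 2). λ = (2 - 3)/(0 - 3) ≡ 6/4 mod 7. 4⁻¹ ≡ 2 (mod 7), so λ ≡ 5.
  x = λ² - 3 - 0 = 25 - 3 ≡ 1; y = λ·(3 - 1) - 3 ≡ 0. → (1, 0)
6P: (1, 0) + (0, 2). λ = (2 - 0)/(0 - 1) ≡ 2/6 mod 7. 6⁻¹ ≡ 6 (mod 7), so λ ≡ 5.
  x = λ² - 1 - 0 = 25 - 1 ≡ 3; y = λ·(1 - 3) - 0 ≡ 4. → (3, 4)
7P: (3, 4) + (0, 2). λ = (2 - 4)/(0 - 3) ≡ 5/4 mod 7. 4⁻¹ ≡ 2 (mod 7), so λ ≡ 3.
  x = λ² - 3 - 0 = 9 - 3 ≡ 6; y = λ·(3 - 6) - 4 ≡ 1. → (6, 1)
8P: (6, 1) + (0, 2). λ = (2 - 1)/(0 - 6) ≡ 1/1 mod 7. 1⁻¹ ≡ 1 (mod 7) since 1·1 = 1 ≡ 1, so λ ≡ 1.
  x = λ² - 6 - 0 = 1 - 6 ≡ 2; y = λ·(6 - 2) - 1 ≡ 3. → (2, 3)
9P: (2, 3) + (0, 2). λ = (2 - 3)/(0 - 2) ≡ 6/5 mod 7. 5⁻¹ ≡ 3 (mod 7) since 5·3 = 15 ≡ 1, so λ ≡ 4.
  x = λ² - 2 - 0 = 16 - 2 ≡ 0; y = λ·(2 - 0) - 3 ≡ 5. → (0, 5)
10P: (0, 5) + (0, 2): same x and y₁ ≡ -y₂, so the sum is ∞.
10P = ∞, so the order is 10.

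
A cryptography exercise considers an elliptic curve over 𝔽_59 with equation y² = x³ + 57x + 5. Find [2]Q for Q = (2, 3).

(25, 57)

tangent at (2, 3): λ = (3·2² + 57)/(2·3) ≡ 10/6. 6⁻¹ ≡ 10 (mod 59), so λ ≡ 10·10 ≡ 41.
  x = λ² - 2 - 2 = 1681 - 4 ≡ 25; y = λ·(2 - 25) - 3 ≡ 57. → (25, 57)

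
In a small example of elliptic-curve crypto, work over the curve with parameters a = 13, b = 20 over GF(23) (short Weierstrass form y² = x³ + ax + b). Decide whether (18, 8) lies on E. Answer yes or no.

y² = 8² ≡ 18; x³ + 13x + 20 = 6086 ≡ 14 (mod 23). 18 ≠ 14.

no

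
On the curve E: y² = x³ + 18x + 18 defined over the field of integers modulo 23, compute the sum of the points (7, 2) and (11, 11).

(0, 8)

(7, 2) + (11, 11). λ = (11 - 2)/(11 - 7) ≡ 9/4 mod 23. 4⁻¹ ≡ 6 (mod 23), so λ ≡ 8.
  x = λ² - 7 - 11 = 64 - 18 ≡ 0; y = λ·(7 - 0) - 2 ≡ 8. → (0, 8)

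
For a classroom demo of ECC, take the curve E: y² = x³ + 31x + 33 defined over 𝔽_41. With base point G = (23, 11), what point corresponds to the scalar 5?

Repeated addition: build up to 5G.
2G: tangent at (23, 11): λ = (3·23² + 31)/(2·11) ≡ 19/22. 22⁻¹ ≡ 28 (mod 41) since 22·28 = 616 ≡ 1, so λ ≡ 19·28 ≡ 40.
  x = λ² - 23 - 23 = 1600 - 46 ≡ 37; y = λ·(23 - 37) - 11 ≡ 3. → (37, 3)
3G: (37, 3) + (23, 11). λ = (11 - 3)/(23 - 37) ≡ 8/27 mod 41. 27⁻¹ ≡ 38 (mod 41), so λ ≡ 17.
  x = λ² - 37 - 23 = 289 - 60 ≡ 24; y = λ·(37 - 24) - 3 ≡ 13. → (24, 13)
4G: (24, 13) + (23, 11). λ = (11 - 13)/(23 - 24) ≡ 39/40 mod 41. 40⁻¹ ≡ 40 (mod 41), so λ ≡ 2.
  x = λ² - 24 - 23 = 4 - 47 ≡ 39; y = λ·(24 - 39) - 13 ≡ 39. → (39, 39)
5G: (39, 39) + (23, 11). λ = (11 - 39)/(23 - 39) ≡ 13/25 mod 41. 25⁻¹ ≡ 23 (mod 41), so λ ≡ 12.
  x = λ² - 39 - 23 = 144 - 62 ≡ 0; y = λ·(39 - 0) - 39 ≡ 19. → (0, 19)

(0, 19)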